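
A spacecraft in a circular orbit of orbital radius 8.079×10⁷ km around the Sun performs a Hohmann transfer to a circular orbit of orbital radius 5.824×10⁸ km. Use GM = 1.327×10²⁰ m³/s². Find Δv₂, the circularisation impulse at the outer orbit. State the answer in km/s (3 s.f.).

r₁ = 8.079×10⁷ km = 8.079×10¹⁰ m.
r₂ = 5.824×10⁸ km = 5.824×10¹¹ m.
Transfer ellipse a_t = (r₁ + r₂)/2 = 3.316×10¹¹ m.
At r₁: circular v_c1 = √(μ/r₁) = 40530 m/s; transfer-perihelion v_p = √[μ(2/r₁ − 1/a_t)] = 53710 m/s.
At r₂: circular v_c2 = √(μ/r₂) = 15090 m/s; transfer-aphelion v_a = √[μ(2/r₂ − 1/a_t)] = 7451 m/s.
Δv₂ = v_c2 − v_a = 7644 m/s.
= 7.644 km/s.

Δv ≈ 7.64 km/s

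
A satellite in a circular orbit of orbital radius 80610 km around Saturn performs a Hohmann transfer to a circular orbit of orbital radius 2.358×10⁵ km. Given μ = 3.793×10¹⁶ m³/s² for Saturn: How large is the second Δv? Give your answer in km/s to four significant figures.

Δv ≈ 3.630 km/s

r₁ = 80610 km = 8.061×10⁷ m.
r₂ = 2.358×10⁵ km = 2.358×10⁸ m.
Transfer ellipse a_t = (r₁ + r₂)/2 = 1.582×10⁸ m.
At r₁: circular v_c1 = √(μ/r₁) = 21690 m/s; transfer-perikrone v_p = √[μ(2/r₁ − 1/a_t)] = 26480 m/s.
At r₂: circular v_c2 = √(μ/r₂) = 12680 m/s; transfer-apokrone v_a = √[μ(2/r₂ − 1/a_t)] = 9053 m/s.
Δv₂ = v_c2 − v_a = 3630 m/s.
= 3.630 km/s.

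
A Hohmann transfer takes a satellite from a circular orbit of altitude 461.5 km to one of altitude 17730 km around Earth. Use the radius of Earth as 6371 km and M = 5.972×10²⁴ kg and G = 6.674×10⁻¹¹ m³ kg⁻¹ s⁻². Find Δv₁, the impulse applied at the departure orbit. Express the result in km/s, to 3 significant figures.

μ = GM = 6.674×10⁻¹¹ × 5.972×10²⁴ = 3.986×10¹⁴ m³/s².
r₁ = 6371 + 461.5 = 6832.5 km = 6.8325×10⁶ m.
r₂ = 6371 + 17730 = 24101 km = 2.4101×10⁷ m.
Transfer ellipse a_t = (r₁ + r₂)/2 = 1.547×10⁷ m.
At r₁: circular v_c1 = √(μ/r₁) = 7638 m/s; transfer-perigee v_p = √[μ(2/r₁ − 1/a_t)] = 9534 m/s.
Δv₁ = v_p − v_c1 = 1896 m/s.
= 1.896 km/s.

Δv ≈ 1.90 km/s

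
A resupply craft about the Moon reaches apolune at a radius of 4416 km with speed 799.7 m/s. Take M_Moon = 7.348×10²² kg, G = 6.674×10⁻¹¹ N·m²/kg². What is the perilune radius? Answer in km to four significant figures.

μ = GM = 6.674×10⁻¹¹ × 7.348×10²² = 4.904×10¹² m³/s².
r_a = 4.416×10⁶ m.
Specific energy ε = v²/2 − μ/r = -7.908×10⁵ J/kg, so a = −μ/(2ε) = 3.101×10⁶ m.
The apsides satisfy r_p + r_a = 2a, so the perilune radius is 2a − r_a = 1.786×10⁶ m = 1785.7 km.

perilune radius ≈ 1786 km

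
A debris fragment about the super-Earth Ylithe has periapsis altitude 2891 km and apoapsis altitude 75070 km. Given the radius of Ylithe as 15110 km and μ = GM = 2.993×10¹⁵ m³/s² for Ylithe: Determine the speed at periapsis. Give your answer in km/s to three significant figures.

r_p = 15110 + 2891 = 18001 km = 1.8001×10⁷ m.
r_a = 15110 + 75070 = 90180 km = 9.0180×10⁷ m.
Semi-major axis a = (r_p + r_a)/2 = 54090 km = 5.409×10⁷ m.
Vis-viva: v² = μ(2/r − 1/a) = 2.993×10¹⁵ × (1.111×10⁻⁷ − 1.849×10⁻⁸) = 2.772×10⁸ m²/s².
v = 16650 m/s = 16.65 km/s.

v ≈ 16.6 km/s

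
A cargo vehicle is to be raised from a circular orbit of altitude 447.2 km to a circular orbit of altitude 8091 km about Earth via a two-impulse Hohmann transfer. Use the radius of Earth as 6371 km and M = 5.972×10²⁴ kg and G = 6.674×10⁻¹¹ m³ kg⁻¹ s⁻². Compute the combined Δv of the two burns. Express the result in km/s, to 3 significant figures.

Δv_total ≈ 2.32 km/s

μ = GM = 6.674×10⁻¹¹ × 5.972×10²⁴ = 3.986×10¹⁴ m³/s².
r₁ = 6371 + 447.2 = 6818.2 km = 6.8182×10⁶ m.
r₂ = 6371 + 8091 = 14462 km = 1.4462×10⁷ m.
Transfer ellipse a_t = (r₁ + r₂)/2 = 1.064×10⁷ m.
At r₁: circular v_c1 = √(μ/r₁) = 7646 m/s; transfer-perigee v_p = √[μ(2/r₁ − 1/a_t)] = 8914 m/s.
Δv₁ = v_p − v_c1 = 1268 m/s.
At r₂: circular v_c2 = √(μ/r₂) = 5250 m/s; transfer-apogee v_a = √[μ(2/r₂ − 1/a_t)] = 4202 m/s.
Δv₂ = v_c2 − v_a = 1047 m/s.
Total Δv = Δv₁ + Δv₂ = 2315 m/s = 2.315 km/s.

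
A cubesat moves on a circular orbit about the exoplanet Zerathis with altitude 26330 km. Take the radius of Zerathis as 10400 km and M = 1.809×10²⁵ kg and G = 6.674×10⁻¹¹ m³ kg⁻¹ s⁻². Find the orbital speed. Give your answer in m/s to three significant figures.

v ≈ 5730 m/s

μ = GM = 6.674×10⁻¹¹ × 1.809×10²⁵ = 1.207×10¹⁵ m³/s².
r = 10400 + 26330 = 36730 km = 3.6730×10⁷ m.
For a circular orbit v = √(μ/r) = √(1.207×10¹⁵ / 3.673×10⁷) = √(3.287×10⁷) = 5733 m/s.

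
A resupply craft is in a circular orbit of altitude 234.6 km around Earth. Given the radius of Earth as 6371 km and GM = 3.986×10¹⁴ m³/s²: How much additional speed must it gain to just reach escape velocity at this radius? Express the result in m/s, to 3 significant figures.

r = 6371 + 234.6 = 6605.6 km = 6.6056×10⁶ m.
Circular speed v_c = √(μ/r) = 7768 m/s.
Escape speed v_esc = √(2μ/r) = √2 × v_c = 10990 m/s.
Δv = v_esc − v_c = 3218 m/s.

Δv ≈ 3220 m/s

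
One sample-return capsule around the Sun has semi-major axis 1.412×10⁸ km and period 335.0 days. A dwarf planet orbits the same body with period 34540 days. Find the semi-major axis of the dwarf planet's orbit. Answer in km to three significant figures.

Kepler's third law: a³ ∝ T², so a₂ = a₁ (T₂/T₁)^(2/3).
T₂/T₁ = 103.1, (T₂/T₁)^(2/3) = 21.99.
a₂ = 1.412×10⁸ × 21.99 = 3.105×10⁹ km.

a₂ ≈ 3.10×10⁹ km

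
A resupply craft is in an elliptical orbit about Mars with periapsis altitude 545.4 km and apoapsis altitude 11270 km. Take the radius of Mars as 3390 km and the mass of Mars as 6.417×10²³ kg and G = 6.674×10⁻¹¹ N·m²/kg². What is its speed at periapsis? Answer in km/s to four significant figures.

v ≈ 4.142 km/s

μ = GM = 6.674×10⁻¹¹ × 6.417×10²³ = 4.283×10¹³ m³/s².
r_p = 3390 + 545.4 = 3935.4 km = 3.9354×10⁶ m.
r_a = 3390 + 11270 = 14660 km = 1.4660×10⁷ m.
Semi-major axis a = (r_p + r_a)/2 = 9297.7 km = 9.298×10⁶ m.
Vis-viva: v² = μ(2/r − 1/a) = 4.283×10¹³ × (5.082×10⁻⁷ − 1.076×10⁻⁷) = 1.716×10⁷ m²/s².
v = 4142 m/s = 4.142 km/s.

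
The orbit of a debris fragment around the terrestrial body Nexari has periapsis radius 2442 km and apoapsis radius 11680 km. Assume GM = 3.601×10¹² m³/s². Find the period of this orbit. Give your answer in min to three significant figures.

Semi-major axis a = (r_p + r_a)/2 = (2442.0 + 11680)/2 = 7061.0 km = 7.061×10⁶ m.
By Kepler's third law T = 2π√(a³/μ) = 2π × 9.888×10³ = 6.213×10⁴ s.
= 1035 min.

T ≈ 1040 min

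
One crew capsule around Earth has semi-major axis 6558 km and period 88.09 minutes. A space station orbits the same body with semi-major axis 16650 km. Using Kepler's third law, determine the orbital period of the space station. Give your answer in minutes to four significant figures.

T₂ ≈ 356.4 minutes

Kepler's third law: T² ∝ a³, so T₂ = T₁ (a₂/a₁)^(3/2).
a₂/a₁ = 2.539, (a₂/a₁)^(3/2) = 4.045.
T₂ = 88.09 × 4.045 = 356.4 minutes.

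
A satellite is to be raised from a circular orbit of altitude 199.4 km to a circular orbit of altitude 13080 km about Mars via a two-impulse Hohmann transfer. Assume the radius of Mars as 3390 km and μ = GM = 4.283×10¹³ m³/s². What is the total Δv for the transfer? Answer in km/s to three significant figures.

r₁ = 3390 + 199.4 = 3589.4 km = 3.5894×10⁶ m.
r₂ = 3390 + 13080 = 16470 km = 1.6470×10⁷ m.
Transfer ellipse a_t = (r₁ + r₂)/2 = 1.003×10⁷ m.
At r₁: circular v_c1 = √(μ/r₁) = 3454 m/s; transfer-periapsis v_p = √[μ(2/r₁ − 1/a_t)] = 4427 m/s.
Δv₁ = v_p − v_c1 = 972.2 m/s.
At r₂: circular v_c2 = √(μ/r₂) = 1613 m/s; transfer-apoapsis v_a = √[μ(2/r₂ − 1/a_t)] = 964.7 m/s.
Δv₂ = v_c2 − v_a = 647.9 m/s.
Total Δv = Δv₁ + Δv₂ = 1620 m/s = 1.620 km/s.

Δv_total ≈ 1.62 km/s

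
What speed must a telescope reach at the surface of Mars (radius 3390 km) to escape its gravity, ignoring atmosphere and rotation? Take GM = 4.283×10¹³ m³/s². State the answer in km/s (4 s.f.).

v_esc ≈ 5.027 km/s

r = R = 3.390×10⁶ m.
Escape speed v_esc = √(2μ/r) = √(2 × 4.283×10¹³ / 3.390×10⁶) = √(2.527×10⁷) = 5027 m/s.
= 5.027 km/s.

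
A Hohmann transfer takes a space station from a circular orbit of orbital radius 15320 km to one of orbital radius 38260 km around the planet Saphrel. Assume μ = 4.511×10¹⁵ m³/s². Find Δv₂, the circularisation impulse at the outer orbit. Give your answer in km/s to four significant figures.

Δv ≈ 2.647 km/s

r₁ = 15320 km = 1.532×10⁷ m.
r₂ = 38260 km = 3.826×10⁷ m.
Transfer ellipse a_t = (r₁ + r₂)/2 = 2.679×10⁷ m.
At r₁: circular v_c1 = √(μ/r₁) = 17160 m/s; transfer-periapsis v_p = √[μ(2/r₁ − 1/a_t)] = 20510 m/s.
At r₂: circular v_c2 = √(μ/r₂) = 10860 m/s; transfer-apoapsis v_a = √[μ(2/r₂ − 1/a_t)] = 8211 m/s.
Δv₂ = v_c2 − v_a = 2647 m/s.
= 2.647 km/s.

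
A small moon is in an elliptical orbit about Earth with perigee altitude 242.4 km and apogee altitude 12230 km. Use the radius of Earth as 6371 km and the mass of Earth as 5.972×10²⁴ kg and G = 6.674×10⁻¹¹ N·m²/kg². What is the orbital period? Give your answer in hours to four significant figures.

T ≈ 3.913 hours

μ = GM = 6.674×10⁻¹¹ × 5.972×10²⁴ = 3.986×10¹⁴ m³/s².
r_p = 6371 + 242.4 = 6613.4 km = 6.6134×10⁶ m.
r_a = 6371 + 12230 = 18601 km = 1.8601×10⁷ m.
Semi-major axis a = (r_p + r_a)/2 = (6613.4 + 18601)/2 = 12607 km = 1.261×10⁷ m.
By Kepler's third law T = 2π√(a³/μ) = 2π × 2.242×10³ = 1.409×10⁴ s.
= 3.913 hours.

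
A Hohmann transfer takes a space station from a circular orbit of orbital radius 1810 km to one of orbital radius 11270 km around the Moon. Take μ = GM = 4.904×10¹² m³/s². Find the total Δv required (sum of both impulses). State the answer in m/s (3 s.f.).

Δv_total ≈ 827 m/s

r₁ = 1810 km = 1.810×10⁶ m.
r₂ = 11270 km = 1.127×10⁷ m.
Transfer ellipse a_t = (r₁ + r₂)/2 = 6.540×10⁶ m.
At r₁: circular v_c1 = √(μ/r₁) = 1646 m/s; transfer-perilune v_p = √[μ(2/r₁ − 1/a_t)] = 2161 m/s.
Δv₁ = v_p − v_c1 = 514.7 m/s.
At r₂: circular v_c2 = √(μ/r₂) = 659.6 m/s; transfer-apolune v_a = √[μ(2/r₂ − 1/a_t)] = 347.0 m/s.
Δv₂ = v_c2 − v_a = 312.6 m/s.
Total Δv = Δv₁ + Δv₂ = 827.4 m/s.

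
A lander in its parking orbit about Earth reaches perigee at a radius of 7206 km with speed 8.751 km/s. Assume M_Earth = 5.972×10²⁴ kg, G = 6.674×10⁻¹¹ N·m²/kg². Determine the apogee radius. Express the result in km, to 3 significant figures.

apogee radius ≈ 16200 km

μ = GM = 6.674×10⁻¹¹ × 5.972×10²⁴ = 3.986×10¹⁴ m³/s².
r_p = 7.206×10⁶ m.
Specific energy ε = v²/2 − μ/r = -1.702×10⁷ J/kg, so a = −μ/(2ε) = 1.171×10⁷ m.
The apsides satisfy r_p + r_a = 2a, so the apogee radius is 2a − r_p = 1.621×10⁷ m = 16210 km.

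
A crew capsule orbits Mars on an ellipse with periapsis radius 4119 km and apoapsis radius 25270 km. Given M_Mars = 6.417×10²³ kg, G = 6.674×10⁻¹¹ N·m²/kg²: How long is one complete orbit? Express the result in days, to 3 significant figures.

μ = GM = 6.674×10⁻¹¹ × 6.417×10²³ = 4.283×10¹³ m³/s².
Semi-major axis a = (r_p + r_a)/2 = (4119.0 + 25270)/2 = 14694 km = 1.469×10⁷ m.
By Kepler's third law T = 2π√(a³/μ) = 2π × 8.607×10³ = 5.408×10⁴ s.
= 0.6259 days.

T ≈ 0.626 days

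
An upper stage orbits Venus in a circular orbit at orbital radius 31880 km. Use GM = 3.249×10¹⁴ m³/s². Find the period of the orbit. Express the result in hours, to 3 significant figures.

r = 31880 km = 3.188×10⁷ m.
Kepler's third law: T = 2π√(r³/μ) = 2π√((3.188×10⁷)³ / 3.249×10¹⁴).
r³/μ = 9.973×10⁷ s², so T = 2π × 9.986×10³ = 6.275×10⁴ s.
Converting: 6.275×10⁴ s ÷ 3600 = 17.43 hours.

T ≈ 17.4 hours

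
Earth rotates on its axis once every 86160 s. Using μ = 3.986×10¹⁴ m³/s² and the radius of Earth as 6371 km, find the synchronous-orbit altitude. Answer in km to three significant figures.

h_sync ≈ 35800 km

A synchronous orbit has period T, so by Kepler's third law a = (μT²/4π²)^(1/3).
μT²/4π² = 3.986×10¹⁴ × (8.616×10⁴)² / 39.48 = 7.495×10²² m³.
a = 4.216×10⁷ m = 42163 km.
Altitude h = a − R = 42163 − 6371 = 35792 km.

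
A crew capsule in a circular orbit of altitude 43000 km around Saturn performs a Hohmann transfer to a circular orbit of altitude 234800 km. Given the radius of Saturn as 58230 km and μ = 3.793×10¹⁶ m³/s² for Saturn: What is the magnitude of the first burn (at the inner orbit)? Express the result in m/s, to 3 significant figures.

Δv ≈ 4240 m/s

r₁ = 58230 + 43000 = 101230 km = 1.0123×10⁸ m.
r₂ = 58230 + 234800 = 293030 km = 2.9303×10⁸ m.
Transfer ellipse a_t = (r₁ + r₂)/2 = 1.971×10⁸ m.
At r₁: circular v_c1 = √(μ/r₁) = 19360 m/s; transfer-perikrone v_p = √[μ(2/r₁ − 1/a_t)] = 23600 m/s.
Δv₁ = v_p − v_c1 = 4243 m/s.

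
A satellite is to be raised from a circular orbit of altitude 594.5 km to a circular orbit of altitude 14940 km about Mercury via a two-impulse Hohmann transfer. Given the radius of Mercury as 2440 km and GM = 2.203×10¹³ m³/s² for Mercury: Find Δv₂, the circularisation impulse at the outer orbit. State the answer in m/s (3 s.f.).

Δv ≈ 512 m/s

r₁ = 2440 + 594.5 = 3034.5 km = 3.0345×10⁶ m.
r₂ = 2440 + 14940 = 17380 km = 1.7380×10⁷ m.
Transfer ellipse a_t = (r₁ + r₂)/2 = 1.021×10⁷ m.
At r₁: circular v_c1 = √(μ/r₁) = 2694 m/s; transfer-periherm v_p = √[μ(2/r₁ − 1/a_t)] = 3516 m/s.
At r₂: circular v_c2 = √(μ/r₂) = 1126 m/s; transfer-apoherm v_a = √[μ(2/r₂ − 1/a_t)] = 613.9 m/s.
Δv₂ = v_c2 − v_a = 512.0 m/s.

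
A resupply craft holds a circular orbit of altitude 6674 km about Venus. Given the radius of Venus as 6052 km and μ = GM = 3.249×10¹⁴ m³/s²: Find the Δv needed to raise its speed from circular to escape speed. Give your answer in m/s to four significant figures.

Δv ≈ 2093 m/s

r = 6052 + 6674 = 12726 km = 1.2726×10⁷ m.
Circular speed v_c = √(μ/r) = 5053 m/s.
Escape speed v_esc = √(2μ/r) = √2 × v_c = 7146 m/s.
Δv = v_esc − v_c = 2093 m/s.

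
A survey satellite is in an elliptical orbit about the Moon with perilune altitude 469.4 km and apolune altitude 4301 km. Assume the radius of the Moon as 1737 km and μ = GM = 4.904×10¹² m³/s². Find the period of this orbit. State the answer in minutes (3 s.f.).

T ≈ 396 minutes

r_p = 1737 + 469.4 = 2206.4 km = 2.2064×10⁶ m.
r_a = 1737 + 4301 = 6038.0 km = 6.0380×10⁶ m.
Semi-major axis a = (r_p + r_a)/2 = (2206.4 + 6038.0)/2 = 4122.2 km = 4.122×10⁶ m.
By Kepler's third law T = 2π√(a³/μ) = 2π × 3.779×10³ = 2.375×10⁴ s.
= 395.8 minutes.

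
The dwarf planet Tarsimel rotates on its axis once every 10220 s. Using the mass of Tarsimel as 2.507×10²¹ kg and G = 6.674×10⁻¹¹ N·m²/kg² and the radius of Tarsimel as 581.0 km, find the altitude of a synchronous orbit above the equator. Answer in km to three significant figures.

h_sync ≈ 181 km

μ = GM = 6.674×10⁻¹¹ × 2.507×10²¹ = 1.673×10¹¹ m³/s².
A synchronous orbit has period T, so by Kepler's third law a = (μT²/4π²)^(1/3).
μT²/4π² = 1.673×10¹¹ × (1.022×10⁴)² / 39.48 = 4.427×10¹⁷ m³.
a = 7.621×10⁵ m = 762.13 km.
Altitude h = a − R = 762.13 − 581.0 = 181.13 km.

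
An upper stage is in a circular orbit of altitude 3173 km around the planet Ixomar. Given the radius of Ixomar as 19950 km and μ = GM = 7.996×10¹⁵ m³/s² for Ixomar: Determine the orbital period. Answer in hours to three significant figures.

T ≈ 2.17 hours

r = 19950 + 3173 = 23123 km = 2.3123×10⁷ m.
Kepler's third law: T = 2π√(r³/μ) = 2π√((2.312×10⁷)³ / 7.996×10¹⁵).
r³/μ = 1.546×10⁶ s², so T = 2π × 1.243×10³ = 7.813×10³ s.
Converting: 7.813×10³ s ÷ 3600 = 2.170 hours.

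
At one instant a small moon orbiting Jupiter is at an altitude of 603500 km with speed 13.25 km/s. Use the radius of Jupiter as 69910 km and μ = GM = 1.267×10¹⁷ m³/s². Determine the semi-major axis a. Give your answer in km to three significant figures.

a ≈ 6.31×10⁵ km

r = 69910 + 603500 = 6.7341×10⁵ km = 6.734×10⁸ m.
Vis-viva rearranged: 1/a = 2/r − v²/μ = 2.970×10⁻⁹ − 1.386×10⁻⁹ = 1.584×10⁻⁹ m⁻¹.
a = 6.312×10⁸ m = 6.3119×10⁵ km.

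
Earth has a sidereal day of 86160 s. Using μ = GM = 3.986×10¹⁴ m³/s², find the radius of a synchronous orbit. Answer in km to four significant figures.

r_sync ≈ 42160 km

A synchronous orbit has period T, so by Kepler's third law a = (μT²/4π²)^(1/3).
μT²/4π² = 3.986×10¹⁴ × (8.616×10⁴)² / 39.48 = 7.495×10²² m³.
a = 4.216×10⁷ m = 42163 km.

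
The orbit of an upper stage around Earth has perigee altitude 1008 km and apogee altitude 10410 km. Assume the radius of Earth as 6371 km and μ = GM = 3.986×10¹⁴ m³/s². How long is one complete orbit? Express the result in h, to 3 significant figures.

T ≈ 3.67 h

r_p = 6371 + 1008 = 7379.0 km = 7.3790×10⁶ m.
r_a = 6371 + 10410 = 16781 km = 1.6781×10⁷ m.
Semi-major axis a = (r_p + r_a)/2 = (7379.0 + 16781)/2 = 12080 km = 1.208×10⁷ m.
By Kepler's third law T = 2π√(a³/μ) = 2π × 2.103×10³ = 1.321×10⁴ s.
= 3.670 h.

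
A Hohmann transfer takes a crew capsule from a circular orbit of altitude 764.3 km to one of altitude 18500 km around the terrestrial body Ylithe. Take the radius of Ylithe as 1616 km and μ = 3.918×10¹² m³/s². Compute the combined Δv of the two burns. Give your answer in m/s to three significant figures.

Δv_total ≈ 671 m/s

r₁ = 1616 + 764.3 = 2380.3 km = 2.3803×10⁶ m.
r₂ = 1616 + 18500 = 20116 km = 2.0116×10⁷ m.
Transfer ellipse a_t = (r₁ + r₂)/2 = 1.125×10⁷ m.
At r₁: circular v_c1 = √(μ/r₁) = 1283 m/s; transfer-periapsis v_p = √[μ(2/r₁ − 1/a_t)] = 1716 m/s.
Δv₁ = v_p − v_c1 = 432.8 m/s.
At r₂: circular v_c2 = √(μ/r₂) = 441.3 m/s; transfer-apoapsis v_a = √[μ(2/r₂ − 1/a_t)] = 203.0 m/s.
Δv₂ = v_c2 − v_a = 238.3 m/s.
Total Δv = Δv₁ + Δv₂ = 671.1 m/s.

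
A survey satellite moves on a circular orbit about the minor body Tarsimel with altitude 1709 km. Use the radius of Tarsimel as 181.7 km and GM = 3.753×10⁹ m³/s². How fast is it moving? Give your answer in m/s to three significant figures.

v ≈ 44.6 m/s

r = 181.7 + 1709 = 1890.7 km = 1.8907×10⁶ m.
For a circular orbit v = √(μ/r) = √(3.753×10⁹ / 1.891×10⁶) = √(1.985×10³) = 44.55 m/s.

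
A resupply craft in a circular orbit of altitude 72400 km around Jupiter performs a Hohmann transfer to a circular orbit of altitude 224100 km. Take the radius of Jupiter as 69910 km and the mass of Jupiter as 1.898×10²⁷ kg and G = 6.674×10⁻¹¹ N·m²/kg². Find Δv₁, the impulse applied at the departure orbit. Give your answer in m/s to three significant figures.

Δv ≈ 4800 m/s

μ = GM = 6.674×10⁻¹¹ × 1.898×10²⁷ = 1.267×10¹⁷ m³/s².
r₁ = 69910 + 72400 = 142310 km = 1.4231×10⁸ m.
r₂ = 69910 + 224100 = 294010 km = 2.9401×10⁸ m.
Transfer ellipse a_t = (r₁ + r₂)/2 = 2.182×10⁸ m.
At r₁: circular v_c1 = √(μ/r₁) = 29830 m/s; transfer-perijove v_p = √[μ(2/r₁ − 1/a_t)] = 34640 m/s.
Δv₁ = v_p − v_c1 = 4800 m/s.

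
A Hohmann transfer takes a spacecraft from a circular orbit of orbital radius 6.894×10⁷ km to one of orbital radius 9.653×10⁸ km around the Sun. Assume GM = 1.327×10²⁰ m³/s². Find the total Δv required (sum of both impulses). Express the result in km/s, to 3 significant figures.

r₁ = 6.894×10⁷ km = 6.894×10¹⁰ m.
r₂ = 9.653×10⁸ km = 9.653×10¹¹ m.
Transfer ellipse a_t = (r₁ + r₂)/2 = 5.171×10¹¹ m.
At r₁: circular v_c1 = √(μ/r₁) = 43870 m/s; transfer-perihelion v_p = √[μ(2/r₁ − 1/a_t)] = 59940 m/s.
Δv₁ = v_p − v_c1 = 16070 m/s.
At r₂: circular v_c2 = √(μ/r₂) = 11720 m/s; transfer-aphelion v_a = √[μ(2/r₂ − 1/a_t)] = 4281 m/s.
Δv₂ = v_c2 − v_a = 7444 m/s.
Total Δv = Δv₁ + Δv₂ = 23510 m/s = 23.51 km/s.

Δv_total ≈ 23.5 km/s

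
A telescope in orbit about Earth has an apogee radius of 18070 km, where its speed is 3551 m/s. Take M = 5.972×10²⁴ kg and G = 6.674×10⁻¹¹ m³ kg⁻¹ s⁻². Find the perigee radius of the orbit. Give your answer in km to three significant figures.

μ = GM = 6.674×10⁻¹¹ × 5.972×10²⁴ = 3.986×10¹⁴ m³/s².
r_a = 1.807×10⁷ m.
Specific energy ε = v²/2 − μ/r = -1.575×10⁷ J/kg, so a = −μ/(2ε) = 1.265×10⁷ m.
The apsides satisfy r_p + r_a = 2a, so the perigee radius is 2a − r_a = 7.232×10⁶ m = 7232.5 km.

perigee radius ≈ 7230 km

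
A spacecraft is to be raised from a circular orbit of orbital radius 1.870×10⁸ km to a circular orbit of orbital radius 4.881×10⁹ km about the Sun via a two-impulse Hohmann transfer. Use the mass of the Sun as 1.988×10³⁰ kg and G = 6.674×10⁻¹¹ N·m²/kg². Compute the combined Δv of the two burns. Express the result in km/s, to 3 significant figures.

μ = GM = 6.674×10⁻¹¹ × 1.988×10³⁰ = 1.327×10²⁰ m³/s².
r₁ = 1.870×10⁸ km = 1.870×10¹¹ m.
r₂ = 4.881×10⁹ km = 4.881×10¹² m.
Transfer ellipse a_t = (r₁ + r₂)/2 = 2.534×10¹² m.
At r₁: circular v_c1 = √(μ/r₁) = 26640 m/s; transfer-perihelion v_p = √[μ(2/r₁ − 1/a_t)] = 36970 m/s.
Δv₁ = v_p − v_c1 = 10330 m/s.
At r₂: circular v_c2 = √(μ/r₂) = 5214 m/s; transfer-aphelion v_a = √[μ(2/r₂ − 1/a_t)] = 1416 m/s.
Δv₂ = v_c2 − v_a = 3797 m/s.
Total Δv = Δv₁ + Δv₂ = 14130 m/s = 14.13 km/s.

Δv_total ≈ 14.1 km/s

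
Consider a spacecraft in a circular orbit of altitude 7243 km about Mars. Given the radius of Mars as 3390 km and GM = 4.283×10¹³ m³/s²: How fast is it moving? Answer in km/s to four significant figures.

r = 3390 + 7243 = 10633 km = 1.0633×10⁷ m.
For a circular orbit v = √(μ/r) = √(4.283×10¹³ / 1.063×10⁷) = √(4.028×10⁶) = 2007 m/s.
That is 2.007 km/s.

v ≈ 2.007 km/s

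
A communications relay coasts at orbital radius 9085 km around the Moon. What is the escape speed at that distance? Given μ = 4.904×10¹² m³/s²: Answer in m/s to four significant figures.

r = 9085 km = 9.085×10⁶ m.
Escape speed v_esc = √(2μ/r) = √(2 × 4.904×10¹² / 9.085×10⁶) = √(1.080×10⁶) = 1039 m/s.

v_esc ≈ 1039 m/s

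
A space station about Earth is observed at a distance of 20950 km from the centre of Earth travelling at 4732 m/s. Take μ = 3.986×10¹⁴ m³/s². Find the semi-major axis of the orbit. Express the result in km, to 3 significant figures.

a ≈ 25500 km

r = 2.095×10⁷ m.
Vis-viva rearranged: 1/a = 2/r − v²/μ = 9.547×10⁻⁸ − 5.618×10⁻⁸ = 3.929×10⁻⁸ m⁻¹.
a = 2.545×10⁷ m = 25452 km.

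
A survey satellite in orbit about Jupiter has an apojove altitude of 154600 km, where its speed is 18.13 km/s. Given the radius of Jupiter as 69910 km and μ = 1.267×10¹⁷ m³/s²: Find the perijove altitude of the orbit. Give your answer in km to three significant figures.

r_a = 69910 + 154600 = 2.2451×10⁵ km = 2.245×10⁸ m.
Specific energy ε = v²/2 − μ/r = -4.000×10⁸ J/kg, so a = −μ/(2ε) = 1.584×10⁸ m.
The apsides satisfy r_p + r_a = 2a, so the perijove radius is 2a − r_a = 9.225×10⁷ m = 92247 km.
Perijove altitude = 92247 − 69910 = 22337 km.

perijove altitude ≈ 22300 km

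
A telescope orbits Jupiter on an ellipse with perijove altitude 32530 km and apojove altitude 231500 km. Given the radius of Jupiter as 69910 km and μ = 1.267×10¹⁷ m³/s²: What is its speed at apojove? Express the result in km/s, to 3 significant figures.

v ≈ 14.6 km/s

r_p = 69910 + 32530 = 102440 km = 1.0244×10⁸ m.
r_a = 69910 + 231500 = 301410 km = 3.0141×10⁸ m.
Semi-major axis a = (r_p + r_a)/2 = 2.0192×10⁵ km = 2.019×10⁸ m.
Vis-viva: v² = μ(2/r − 1/a) = 1.267×10¹⁷ × (6.635×10⁻⁹ − 4.952×10⁻⁹) = 2.133×10⁸ m²/s².
v = 14600 m/s = 14.60 km/s.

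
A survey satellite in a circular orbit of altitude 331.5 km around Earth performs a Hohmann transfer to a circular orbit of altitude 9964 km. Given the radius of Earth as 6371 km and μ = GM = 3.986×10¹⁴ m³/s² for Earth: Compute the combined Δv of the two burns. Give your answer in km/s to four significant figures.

r₁ = 6371 + 331.5 = 6702.5 km = 6.7025×10⁶ m.
r₂ = 6371 + 9964 = 16335 km = 1.6335×10⁷ m.
Transfer ellipse a_t = (r₁ + r₂)/2 = 1.152×10⁷ m.
At r₁: circular v_c1 = √(μ/r₁) = 7712 m/s; transfer-perigee v_p = √[μ(2/r₁ − 1/a_t)] = 9183 m/s.
Δv₁ = v_p − v_c1 = 1472 m/s.
At r₂: circular v_c2 = √(μ/r₂) = 4940 m/s; transfer-apogee v_a = √[μ(2/r₂ − 1/a_t)] = 3768 m/s.
Δv₂ = v_c2 − v_a = 1172 m/s.
Total Δv = Δv₁ + Δv₂ = 2643 m/s = 2.643 km/s.

Δv_total ≈ 2.643 km/s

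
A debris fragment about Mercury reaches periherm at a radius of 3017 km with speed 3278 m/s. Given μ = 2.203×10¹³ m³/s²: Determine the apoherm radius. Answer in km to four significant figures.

r_p = 3.017×10⁶ m.
Specific energy ε = v²/2 − μ/r = -1.929×10⁶ J/kg, so a = −μ/(2ε) = 5.709×10⁶ m.
The apsides satisfy r_p + r_a = 2a, so the apoherm radius is 2a − r_p = 8.402×10⁶ m = 8401.6 km.

apoherm radius ≈ 8402 km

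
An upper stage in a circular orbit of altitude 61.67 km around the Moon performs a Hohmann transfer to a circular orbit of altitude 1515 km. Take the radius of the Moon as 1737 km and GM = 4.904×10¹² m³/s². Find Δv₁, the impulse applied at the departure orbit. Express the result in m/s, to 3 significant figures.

r₁ = 1737 + 61.67 = 1798.7 km = 1.7987×10⁶ m.
r₂ = 1737 + 1515 = 3252.0 km = 3.2520×10⁶ m.
Transfer ellipse a_t = (r₁ + r₂)/2 = 2.525×10⁶ m.
At r₁: circular v_c1 = √(μ/r₁) = 1651 m/s; transfer-perilune v_p = √[μ(2/r₁ − 1/a_t)] = 1874 m/s.
Δv₁ = v_p − v_c1 = 222.6 m/s.

Δv ≈ 223 m/s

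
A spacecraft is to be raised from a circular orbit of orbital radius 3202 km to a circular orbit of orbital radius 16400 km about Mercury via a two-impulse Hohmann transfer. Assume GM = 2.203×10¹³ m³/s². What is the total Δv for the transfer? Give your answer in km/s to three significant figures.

Δv_total ≈ 1.27 km/s

r₁ = 3202 km = 3.202×10⁶ m.
r₂ = 16400 km = 1.640×10⁷ m.
Transfer ellipse a_t = (r₁ + r₂)/2 = 9.801×10⁶ m.
At r₁: circular v_c1 = √(μ/r₁) = 2623 m/s; transfer-periherm v_p = √[μ(2/r₁ − 1/a_t)] = 3393 m/s.
Δv₁ = v_p − v_c1 = 770.0 m/s.
At r₂: circular v_c2 = √(μ/r₂) = 1159 m/s; transfer-apoherm v_a = √[μ(2/r₂ − 1/a_t)] = 662.5 m/s.
Δv₂ = v_c2 − v_a = 496.5 m/s.
Total Δv = Δv₁ + Δv₂ = 1267 m/s = 1.267 km/s.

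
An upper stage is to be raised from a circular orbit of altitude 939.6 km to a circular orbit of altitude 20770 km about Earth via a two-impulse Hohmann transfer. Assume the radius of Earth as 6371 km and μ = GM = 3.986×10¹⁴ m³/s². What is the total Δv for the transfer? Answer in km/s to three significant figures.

Δv_total ≈ 3.22 km/s

r₁ = 6371 + 939.6 = 7310.6 km = 7.3106×10⁶ m.
r₂ = 6371 + 20770 = 27141 km = 2.7141×10⁷ m.
Transfer ellipse a_t = (r₁ + r₂)/2 = 1.723×10⁷ m.
At r₁: circular v_c1 = √(μ/r₁) = 7384 m/s; transfer-perigee v_p = √[μ(2/r₁ − 1/a_t)] = 9269 m/s.
Δv₁ = v_p − v_c1 = 1885 m/s.
At r₂: circular v_c2 = √(μ/r₂) = 3832 m/s; transfer-apogee v_a = √[μ(2/r₂ − 1/a_t)] = 2497 m/s.
Δv₂ = v_c2 − v_a = 1336 m/s.
Total Δv = Δv₁ + Δv₂ = 3220 m/s = 3.220 km/s.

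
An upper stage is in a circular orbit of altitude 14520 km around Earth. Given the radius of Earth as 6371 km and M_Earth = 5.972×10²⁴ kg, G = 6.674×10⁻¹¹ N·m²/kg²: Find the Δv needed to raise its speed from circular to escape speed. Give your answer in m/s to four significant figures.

μ = GM = 6.674×10⁻¹¹ × 5.972×10²⁴ = 3.986×10¹⁴ m³/s².
r = 6371 + 14520 = 20891 km = 2.0891×10⁷ m.
Circular speed v_c = √(μ/r) = 4368 m/s.
Escape speed v_esc = √(2μ/r) = √2 × v_c = 6177 m/s.
Δv = v_esc − v_c = 1809 m/s.

Δv ≈ 1809 m/s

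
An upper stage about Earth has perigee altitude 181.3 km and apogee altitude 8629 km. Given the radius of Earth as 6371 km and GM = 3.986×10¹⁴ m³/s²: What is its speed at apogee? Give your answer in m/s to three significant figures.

r_p = 6371 + 181.3 = 6552.3 km = 6.5523×10⁶ m.
r_a = 6371 + 8629 = 15000 km = 1.5000×10⁷ m.
Semi-major axis a = (r_p + r_a)/2 = 10776 km = 1.078×10⁷ m.
Vis-viva: v² = μ(2/r − 1/a) = 3.986×10¹⁴ × (1.333×10⁻⁷ − 9.280×10⁻⁸) = 1.616×10⁷ m²/s².
v = 4020 m/s.

v ≈ 4020 m/s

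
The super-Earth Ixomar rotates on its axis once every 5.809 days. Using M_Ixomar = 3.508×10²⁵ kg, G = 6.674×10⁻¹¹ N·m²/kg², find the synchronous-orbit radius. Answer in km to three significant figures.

r_sync ≈ 2.46×10⁵ km

μ = GM = 6.674×10⁻¹¹ × 3.508×10²⁵ = 2.341×10¹⁵ m³/s².
T = 5.809 days = 5.019×10⁵ s.
A synchronous orbit has period T, so by Kepler's third law a = (μT²/4π²)^(1/3).
μT²/4π² = 2.341×10¹⁵ × (5.019×10⁵)² / 39.48 = 1.494×10²⁵ m³.
a = 2.463×10⁸ m = 2.4629×10⁵ km.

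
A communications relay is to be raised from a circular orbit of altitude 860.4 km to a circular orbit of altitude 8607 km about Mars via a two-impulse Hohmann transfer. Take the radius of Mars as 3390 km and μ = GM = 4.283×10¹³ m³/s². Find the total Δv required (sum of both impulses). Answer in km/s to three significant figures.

r₁ = 3390 + 860.4 = 4250.4 km = 4.2504×10⁶ m.
r₂ = 3390 + 8607 = 11997 km = 1.1997×10⁷ m.
Transfer ellipse a_t = (r₁ + r₂)/2 = 8.124×10⁶ m.
At r₁: circular v_c1 = √(μ/r₁) = 3174 m/s; transfer-periapsis v_p = √[μ(2/r₁ − 1/a_t)] = 3858 m/s.
Δv₁ = v_p − v_c1 = 683.2 m/s.
At r₂: circular v_c2 = √(μ/r₂) = 1889 m/s; transfer-apoapsis v_a = √[μ(2/r₂ − 1/a_t)] = 1367 m/s.
Δv₂ = v_c2 − v_a = 522.8 m/s.
Total Δv = Δv₁ + Δv₂ = 1206 m/s = 1.206 km/s.

Δv_total ≈ 1.21 km/s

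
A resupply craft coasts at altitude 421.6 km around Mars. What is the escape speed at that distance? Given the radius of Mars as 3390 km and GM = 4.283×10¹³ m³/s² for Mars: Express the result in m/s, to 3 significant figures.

v_esc ≈ 4740 m/s

r = 3390 + 421.6 = 3811.6 km = 3.8116×10⁶ m.
Escape speed v_esc = √(2μ/r) = √(2 × 4.283×10¹³ / 3.812×10⁶) = √(2.247×10⁷) = 4741 m/s.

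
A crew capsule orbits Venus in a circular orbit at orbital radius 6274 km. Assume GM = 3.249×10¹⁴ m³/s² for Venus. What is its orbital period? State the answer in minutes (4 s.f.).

r = 6274 km = 6.274×10⁶ m.
Kepler's third law: T = 2π√(r³/μ) = 2π√((6.274×10⁶)³ / 3.249×10¹⁴).
r³/μ = 7.601×10⁵ s², so T = 2π × 8.719×10² = 5.478×10³ s.
Converting: 5.478×10³ s ÷ 60.00 = 91.30 minutes.

T ≈ 91.30 minutes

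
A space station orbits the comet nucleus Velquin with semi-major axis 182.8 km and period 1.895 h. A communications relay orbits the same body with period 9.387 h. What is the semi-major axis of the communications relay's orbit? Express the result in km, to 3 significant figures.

Kepler's third law: a³ ∝ T², so a₂ = a₁ (T₂/T₁)^(2/3).
T₂/T₁ = 4.954, (T₂/T₁)^(2/3) = 2.906.
a₂ = 182.8 × 2.906 = 531.2 km.

a₂ ≈ 531 km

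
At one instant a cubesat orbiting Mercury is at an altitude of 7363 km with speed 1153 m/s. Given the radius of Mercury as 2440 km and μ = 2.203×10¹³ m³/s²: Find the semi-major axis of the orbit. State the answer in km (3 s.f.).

r = 2440 + 7363 = 9803.0 km = 9.803×10⁶ m.
Vis-viva rearranged: 1/a = 2/r − v²/μ = 2.040×10⁻⁷ − 6.035×10⁻⁸ = 1.437×10⁻⁷ m⁻¹.
a = 6.960×10⁶ m = 6960.2 km.

a ≈ 6960 km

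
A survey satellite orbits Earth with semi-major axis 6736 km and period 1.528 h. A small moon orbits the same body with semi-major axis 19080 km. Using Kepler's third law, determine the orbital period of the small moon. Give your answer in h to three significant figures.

Kepler's third law: T² ∝ a³, so T₂ = T₁ (a₂/a₁)^(3/2).
a₂/a₁ = 2.833, (a₂/a₁)^(3/2) = 4.767.
T₂ = 1.528 × 4.767 = 7.284 h.

T₂ ≈ 7.28 h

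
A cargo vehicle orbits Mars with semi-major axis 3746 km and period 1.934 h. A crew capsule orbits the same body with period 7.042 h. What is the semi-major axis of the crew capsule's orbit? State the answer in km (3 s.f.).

Kepler's third law: a³ ∝ T², so a₂ = a₁ (T₂/T₁)^(2/3).
T₂/T₁ = 3.641, (T₂/T₁)^(2/3) = 2.367.
a₂ = 3746 × 2.367 = 8866 km.

a₂ ≈ 8870 km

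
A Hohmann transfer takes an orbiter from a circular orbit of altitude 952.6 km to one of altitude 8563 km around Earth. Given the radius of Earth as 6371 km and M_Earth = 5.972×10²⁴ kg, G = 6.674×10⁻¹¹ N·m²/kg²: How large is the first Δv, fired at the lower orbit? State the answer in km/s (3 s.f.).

Δv ≈ 1.17 km/s

μ = GM = 6.674×10⁻¹¹ × 5.972×10²⁴ = 3.986×10¹⁴ m³/s².
r₁ = 6371 + 952.6 = 7323.6 km = 7.3236×10⁶ m.
r₂ = 6371 + 8563 = 14934 km = 1.4934×10⁷ m.
Transfer ellipse a_t = (r₁ + r₂)/2 = 1.113×10⁷ m.
At r₁: circular v_c1 = √(μ/r₁) = 7377 m/s; transfer-perigee v_p = √[μ(2/r₁ − 1/a_t)] = 8546 m/s.
Δv₁ = v_p − v_c1 = 1169 m/s.
= 1.169 km/s.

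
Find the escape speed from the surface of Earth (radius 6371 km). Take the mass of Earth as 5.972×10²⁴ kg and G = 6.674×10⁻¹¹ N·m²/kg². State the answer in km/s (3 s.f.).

v_esc ≈ 11.2 km/s

μ = GM = 6.674×10⁻¹¹ × 5.972×10²⁴ = 3.986×10¹⁴ m³/s².
r = R = 6.371×10⁶ m.
Escape speed v_esc = √(2μ/r) = √(2 × 3.986×10¹⁴ / 6.371×10⁶) = √(1.251×10⁸) = 11190 m/s.
= 11.19 km/s.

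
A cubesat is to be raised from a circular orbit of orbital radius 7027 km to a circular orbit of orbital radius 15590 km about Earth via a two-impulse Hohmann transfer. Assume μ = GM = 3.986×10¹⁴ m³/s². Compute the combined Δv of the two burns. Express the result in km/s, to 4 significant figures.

Δv_total ≈ 2.382 km/s

r₁ = 7027 km = 7.027×10⁶ m.
r₂ = 15590 km = 1.559×10⁷ m.
Transfer ellipse a_t = (r₁ + r₂)/2 = 1.131×10⁷ m.
At r₁: circular v_c1 = √(μ/r₁) = 7532 m/s; transfer-perigee v_p = √[μ(2/r₁ − 1/a_t)] = 8843 m/s.
Δv₁ = v_p − v_c1 = 1312 m/s.
At r₂: circular v_c2 = √(μ/r₂) = 5056 m/s; transfer-apogee v_a = √[μ(2/r₂ − 1/a_t)] = 3986 m/s.
Δv₂ = v_c2 − v_a = 1071 m/s.
Total Δv = Δv₁ + Δv₂ = 2382 m/s = 2.382 km/s.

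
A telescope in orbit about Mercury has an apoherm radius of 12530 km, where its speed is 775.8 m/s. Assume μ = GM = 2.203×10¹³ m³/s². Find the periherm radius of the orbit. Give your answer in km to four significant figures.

r_a = 1.253×10⁷ m.
Specific energy ε = v²/2 − μ/r = -1.457×10⁶ J/kg, so a = −μ/(2ε) = 7.559×10⁶ m.
The apsides satisfy r_p + r_a = 2a, so the periherm radius is 2a − r_a = 2.588×10⁶ m = 2587.5 km.

periherm radius ≈ 2588 km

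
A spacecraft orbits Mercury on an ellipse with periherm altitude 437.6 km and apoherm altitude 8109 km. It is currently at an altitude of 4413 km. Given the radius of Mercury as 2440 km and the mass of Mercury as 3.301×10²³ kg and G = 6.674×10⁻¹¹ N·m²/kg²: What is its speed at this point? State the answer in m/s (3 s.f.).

v ≈ 1770 m/s

μ = GM = 6.674×10⁻¹¹ × 3.301×10²³ = 2.203×10¹³ m³/s².
r_p = 2440 + 437.6 = 2877.6 km = 2.8776×10⁶ m.
r_a = 2440 + 8109 = 10549 km = 1.0549×10⁷ m.
r = 2440 + 4413 = 6853.0 km = 6.853×10⁶ m.
Semi-major axis a = (r_p + r_a)/2 = 6713.3 km = 6.713×10⁶ m.
Vis-viva: v² = μ(2/r − 1/a) = 2.203×10¹³ × (2.918×10⁻⁷ − 1.490×10⁻⁷) = 3.148×10⁶ m²/s².
v = 1774 m/s.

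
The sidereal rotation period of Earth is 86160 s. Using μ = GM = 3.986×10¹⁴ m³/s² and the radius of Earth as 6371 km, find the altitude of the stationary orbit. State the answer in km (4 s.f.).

h_sync ≈ 35790 km

A synchronous orbit has period T, so by Kepler's third law a = (μT²/4π²)^(1/3).
μT²/4π² = 3.986×10¹⁴ × (8.616×10⁴)² / 39.48 = 7.495×10²² m³.
a = 4.216×10⁷ m = 42163 km.
Altitude h = a − R = 42163 − 6371 = 35792 km.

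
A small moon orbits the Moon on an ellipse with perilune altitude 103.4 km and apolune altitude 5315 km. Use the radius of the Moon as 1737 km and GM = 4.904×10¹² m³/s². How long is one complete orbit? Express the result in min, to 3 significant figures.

r_p = 1737 + 103.4 = 1840.4 km = 1.8404×10⁶ m.
r_a = 1737 + 5315 = 7052.0 km = 7.0520×10⁶ m.
Semi-major axis a = (r_p + r_a)/2 = (1840.4 + 7052.0)/2 = 4446.2 km = 4.446×10⁶ m.
By Kepler's third law T = 2π√(a³/μ) = 2π × 4.234×10³ = 2.660×10⁴ s.
= 443.3 min.

T ≈ 443 min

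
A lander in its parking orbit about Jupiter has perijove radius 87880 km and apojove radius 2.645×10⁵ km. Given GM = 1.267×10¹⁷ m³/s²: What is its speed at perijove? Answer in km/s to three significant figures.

v ≈ 46.5 km/s

Semi-major axis a = (r_p + r_a)/2 = 1.7619×10⁵ km = 1.762×10⁸ m.
Vis-viva: v² = μ(2/r − 1/a) = 1.267×10¹⁷ × (2.276×10⁻⁸ − 5.676×10⁻⁹) = 2.164×10⁹ m²/s².
v = 46520 m/s = 46.52 km/s.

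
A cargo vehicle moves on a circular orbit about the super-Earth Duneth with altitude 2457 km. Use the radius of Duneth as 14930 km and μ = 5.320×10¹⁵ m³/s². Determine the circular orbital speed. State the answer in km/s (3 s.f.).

r = 14930 + 2457 = 17387 km = 1.7387×10⁷ m.
For a circular orbit v = √(μ/r) = √(5.320×10¹⁵ / 1.739×10⁷) = √(3.060×10⁸) = 17490 m/s.
That is 17.49 km/s.

v ≈ 17.5 km/s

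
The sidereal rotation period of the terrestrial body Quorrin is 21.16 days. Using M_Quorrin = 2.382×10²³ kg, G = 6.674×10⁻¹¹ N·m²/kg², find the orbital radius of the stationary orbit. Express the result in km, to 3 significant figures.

r_sync ≈ 1.10×10⁵ km

μ = GM = 6.674×10⁻¹¹ × 2.382×10²³ = 1.590×10¹³ m³/s².
T = 21.16 days = 1.828×10⁶ s.
A synchronous orbit has period T, so by Kepler's third law a = (μT²/4π²)^(1/3).
μT²/4π² = 1.590×10¹³ × (1.828×10⁶)² / 39.48 = 1.346×10²⁴ m³.
a = 1.104×10⁸ m = 1.1041×10⁵ km.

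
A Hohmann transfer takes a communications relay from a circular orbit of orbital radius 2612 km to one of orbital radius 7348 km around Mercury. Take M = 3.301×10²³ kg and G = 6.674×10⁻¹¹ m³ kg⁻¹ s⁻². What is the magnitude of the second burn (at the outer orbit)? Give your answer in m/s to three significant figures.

Δv ≈ 478 m/s

μ = GM = 6.674×10⁻¹¹ × 3.301×10²³ = 2.203×10¹³ m³/s².
r₁ = 2612 km = 2.612×10⁶ m.
r₂ = 7348 km = 7.348×10⁶ m.
Transfer ellipse a_t = (r₁ + r₂)/2 = 4.980×10⁶ m.
At r₁: circular v_c1 = √(μ/r₁) = 2904 m/s; transfer-periherm v_p = √[μ(2/r₁ − 1/a_t)] = 3528 m/s.
At r₂: circular v_c2 = √(μ/r₂) = 1732 m/s; transfer-apoherm v_a = √[μ(2/r₂ − 1/a_t)] = 1254 m/s.
Δv₂ = v_c2 − v_a = 477.5 m/s.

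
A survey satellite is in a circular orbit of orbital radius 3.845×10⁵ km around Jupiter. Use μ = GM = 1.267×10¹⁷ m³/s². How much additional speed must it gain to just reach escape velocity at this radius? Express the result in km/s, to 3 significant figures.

r = 3.845×10⁵ km = 3.845×10⁸ m.
Circular speed v_c = √(μ/r) = 18150 m/s.
Escape speed v_esc = √(2μ/r) = √2 × v_c = 25670 m/s.
Δv = v_esc − v_c = 7519 m/s = 7.519 km/s.

Δv ≈ 7.52 km/s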